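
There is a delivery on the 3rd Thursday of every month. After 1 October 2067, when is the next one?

20 October 2067

October 2067 starts on a Saturday; its first Thursday is the 6th, so the 3rd Thursday is the 20th — 20 October 2067.
20 October 2067 is after 1 October 2067, so that is the next one.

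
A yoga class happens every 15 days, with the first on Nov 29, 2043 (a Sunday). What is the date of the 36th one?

The 36th occurrence is 35 intervals after the first: 35 × 15 = 525 days after Nov 29, 2043.
Nov has 30 days — 1 day to the end of Nov leaves 524.
From end of Nov to end of 2043 is 31 days (493 left).
2044 has 366 days (127 left).
Jan has 31 days (96 left).
Feb has 28 days (68 left).
Mar has 31 days (37 left).
Apr has 30 days (7 left).
7 days into May → May 7, 2045.

May 7, 2045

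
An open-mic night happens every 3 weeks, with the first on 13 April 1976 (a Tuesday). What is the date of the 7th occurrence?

The 7th occurrence is 6 intervals after the first: 6 × 21 = 126 days after 13 April 1976.
April has 30 days — 17 days to the end of April leaves 109.
May has 31 days (78 left).
June has 30 days (48 left).
July has 31 days (17 left).
17 days into August → 17 August 1976.

17 August 1976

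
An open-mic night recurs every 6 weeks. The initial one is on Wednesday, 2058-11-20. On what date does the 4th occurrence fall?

The 4th occurrence is 3 intervals after the first: 3 × 42 = 126 days after 2058-11-20.
November has 30 days — 10 days to the end of November leaves 116.
December has 31 days (85 left).
January has 31 days (54 left).
February has 28 days (26 left).
26 days into March → 2059-03-26.

2059-03-26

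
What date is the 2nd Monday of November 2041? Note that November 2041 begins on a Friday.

November 2041 begins on a Friday, so the first Monday is November 4 (3 days later).
The 2nd Monday is 1 weeks later: 4 + 7 = 11.

November 11, 2041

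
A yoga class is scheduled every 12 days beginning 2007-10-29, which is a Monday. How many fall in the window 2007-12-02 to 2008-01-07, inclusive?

3

Occurrences land 12·i days after 2007-10-29 for i = 0, 1, 2, …
2007-12-02 is 34 days after the start; 34 ÷ 12 = 2 remainder 10; since the remainder is 10, round up to i = 3. First occurrence in the window: #4 on 2007-12-04 (3×12 = 36 days in).
2008-01-07 is 70 days after the start; 70 ÷ 12 = 5 remainder 10. Last occurrence in the window: #6 on 2007-12-28.
Occurrences #4 through #6: 3 in total.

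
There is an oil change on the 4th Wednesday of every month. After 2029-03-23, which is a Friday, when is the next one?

March 2029 starts on a Thursday; its first Wednesday is the 7th, so the 4th Wednesday is the 28th — 2029-03-28.
2029-03-28 is after 2029-03-23, so that is the next one.

2029-03-28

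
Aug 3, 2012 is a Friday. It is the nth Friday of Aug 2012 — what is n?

Day 3 falls in week ⌈3/7⌉ of the month.
Days 1–7 hold the 1st Friday, 8–14 the 2nd, 15–21 the 3rd, 22–28 the 4th, 29–31 the 5th.
3 is in the range for the 1st.

1st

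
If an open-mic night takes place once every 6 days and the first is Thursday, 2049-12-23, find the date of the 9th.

The 9th occurrence is 8 intervals after the first: 8 × 6 = 48 days after 2049-12-23.
December has 31 days — 8 days to the end of December leaves 40.
January has 31 days (9 left).
9 days into February → 2050-02-09.

2050-02-09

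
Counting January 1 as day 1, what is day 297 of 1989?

October 24, 1989

January has 31 days (297 − 31 = 266 remain).
February has 28 days (266 − 28 = 238 remain).
March has 31 days (238 − 31 = 207 remain).
April has 30 days (207 − 30 = 177 remain).
May has 31 days (177 − 31 = 146 remain).
June has 30 days (146 − 30 = 116 remain).
July has 31 days (116 − 31 = 85 remain).
August has 31 days (85 − 31 = 54 remain).
September has 30 days (54 − 30 = 24 remain).
24 into October → October 24.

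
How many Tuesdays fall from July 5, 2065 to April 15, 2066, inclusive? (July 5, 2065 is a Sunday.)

41

July 5, 2065 is a Sunday; the first Tuesday on or after it is July 7, 2065 (2 days later).
From July 7, 2065 to April 15, 2066: 24 + 31 + 30 + 31 + 30 + 31 + 31 + 28 + 31 + 15 = 282 days (rest of July, August, September, October, November, December, January, February, March, April).
282 ÷ 7 = 40 full weeks with remainder 2, so 40 more Tuesdays after the first → 41.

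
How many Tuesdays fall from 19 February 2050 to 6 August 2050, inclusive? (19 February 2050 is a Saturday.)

24

19 February 2050 is a Saturday; the first Tuesday on or after it is 22 February 2050 (3 days later).
From 22 February 2050 to 6 August 2050: 6 + 31 + 30 + 31 + 30 + 31 + 6 = 165 days (rest of February, March, April, May, June, July, August).
165 ÷ 7 = 23 full weeks with remainder 4, so 23 more Tuesdays after the first → 24.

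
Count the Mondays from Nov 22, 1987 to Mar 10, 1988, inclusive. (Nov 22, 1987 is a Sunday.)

Nov 22, 1987 is a Sunday; the first Monday on or after it is Nov 23, 1987 (1 day later).
From Nov 23, 1987 to Mar 10, 1988: 7 + 31 + 31 + 29 + 10 = 108 days (rest of Nov, Dec, Jan, Feb, Mar).
108 ÷ 7 = 15 full weeks with remainder 3, so 15 more Mondays after the first → 16.

16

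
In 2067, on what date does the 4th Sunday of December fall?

The first Sunday of December 2067 is December 4.
The 4th Sunday is 3 weeks later: 4 + 21 = 25.

25 December 2067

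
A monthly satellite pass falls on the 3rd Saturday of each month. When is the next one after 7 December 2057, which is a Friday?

December 2057 starts on a Saturday; its first Saturday is the 1st, so the 3rd Saturday is the 15th — 15 December 2057.
15 December 2057 is after 7 December 2057, so that is the next one.

15 December 2057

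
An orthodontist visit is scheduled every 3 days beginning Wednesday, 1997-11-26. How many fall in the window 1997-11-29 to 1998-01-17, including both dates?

Occurrences land 3·i days after 1997-11-26 for i = 0, 1, 2, …
1997-11-29 is 3 days after the start; 3 ÷ 3 = 1 remainder 0. First occurrence in the window: #2 on 1997-11-29 (1×3 = 3 days in).
1998-01-17 is 52 days after the start; 52 ÷ 3 = 17 remainder 1. Last occurrence in the window: #18 on 1998-01-16.
Occurrences #2 through #18: 17 in total.

17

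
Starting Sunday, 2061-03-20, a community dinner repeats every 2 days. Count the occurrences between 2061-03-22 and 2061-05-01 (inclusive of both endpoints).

21

Occurrences land 2·i days after 2061-03-20 for i = 0, 1, 2, …
2061-03-22 is 2 days after the start; 2 ÷ 2 = 1 remainder 0. First occurrence in the window: #2 on 2061-03-22 (1×2 = 2 days in).
2061-05-01 is 42 days after the start; 42 ÷ 2 = 21 remainder 0. Last occurrence in the window: #22 on 2061-05-01.
Occurrences #2 through #22: 21 in total.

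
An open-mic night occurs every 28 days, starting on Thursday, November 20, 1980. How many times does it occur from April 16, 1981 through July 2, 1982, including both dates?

16

Occurrences land 28·i days after November 20, 1980 for i = 0, 1, 2, …
April 16, 1981 is 147 days after the start; 147 ÷ 28 = 5 remainder 7; since the remainder is 7, round up to i = 6. First occurrence in the window: #7 on May 7, 1981 (6×28 = 168 days in).
July 2, 1982 is 589 days after the start; 589 ÷ 28 = 21 remainder 1. Last occurrence in the window: #22 on July 1, 1982.
Occurrences #7 through #22: 16 in total.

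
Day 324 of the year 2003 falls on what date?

Jan has 31 days (324 − 31 = 293 remain).
Feb has 28 days (293 − 28 = 265 remain).
Mar has 31 days (265 − 31 = 234 remain).
Apr has 30 days (234 − 30 = 204 remain).
May has 31 days (204 − 31 = 173 remain).
Jun has 30 days (173 − 30 = 143 remain).
Jul has 31 days (143 − 31 = 112 remain).
Aug has 31 days (112 − 31 = 81 remain).
Sep has 30 days (81 − 30 = 51 remain).
Oct has 31 days (51 − 31 = 20 remain).
20 into Nov → Nov 20.

Nov 20, 2003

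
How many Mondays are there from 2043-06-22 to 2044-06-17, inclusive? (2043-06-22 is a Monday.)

52

2043-06-22 is a Monday; the first Monday on or after it is 2043-06-22.
From 2043-06-22 to 2044-06-17: 192 + 169 = 361 days (rest of 2043, to 2044-06-17 in 2044).
361 ÷ 7 = 51 full weeks with remainder 4, so 51 more Mondays after the first → 52.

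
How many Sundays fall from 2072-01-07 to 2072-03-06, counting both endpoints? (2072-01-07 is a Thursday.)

9

2072-01-07 is a Thursday; the first Sunday on or after it is 2072-01-10 (3 days later).
From 2072-01-10 to 2072-03-06: 21 + 29 + 6 = 56 days (rest of January, February, March).
56 ÷ 7 = 8 full weeks with remainder 0, so 8 more Sundays after the first → 9.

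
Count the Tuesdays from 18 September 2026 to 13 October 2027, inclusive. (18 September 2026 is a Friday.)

56

18 September 2026 is a Friday; the first Tuesday on or after it is 22 September 2026 (4 days later).
From 22 September 2026 to 13 October 2027: 100 + 286 = 386 days (rest of 2026, to 13 October 2027 in 2027).
386 ÷ 7 = 55 full weeks with remainder 1, so 55 more Tuesdays after the first → 56.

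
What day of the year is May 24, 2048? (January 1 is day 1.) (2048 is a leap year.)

145

Days in months before May: 31 + 29 + 31 + 30 = 121.
Plus 24 days into May → day 145.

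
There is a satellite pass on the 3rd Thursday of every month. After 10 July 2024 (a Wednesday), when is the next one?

July 2024 starts on a Monday; its first Thursday is the 4th, so the 3rd Thursday is the 18th — 18 July 2024.
18 July 2024 is after 10 July 2024, so that is the next one.

18 July 2024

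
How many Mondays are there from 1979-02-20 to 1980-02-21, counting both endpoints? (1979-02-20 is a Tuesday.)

52

1979-02-20 is a Tuesday; the first Monday on or after it is 1979-02-26 (6 days later).
From 1979-02-26 to 1980-02-21: 308 + 52 = 360 days (rest of 1979, to 1980-02-21 in 1980).
360 ÷ 7 = 51 full weeks with remainder 3, so 51 more Mondays after the first → 52.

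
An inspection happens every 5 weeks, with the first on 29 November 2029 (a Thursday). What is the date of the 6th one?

The 6th occurrence is 5 intervals after the first: 5 × 35 = 175 days after 29 November 2029.
November has 30 days — 1 day to the end of November leaves 174.
December has 31 days (143 left).
January has 31 days (112 left).
February has 28 days (84 left).
March has 31 days (53 left).
April has 30 days (23 left).
23 days into May → 23 May 2030.

23 May 2030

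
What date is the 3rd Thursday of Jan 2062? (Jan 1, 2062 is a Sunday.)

Jan 2062 begins on a Sunday, so the first Thursday is Jan 5 (4 days later).
The 3rd Thursday is 2 weeks later: 5 + 14 = 19.

Jan 19, 2062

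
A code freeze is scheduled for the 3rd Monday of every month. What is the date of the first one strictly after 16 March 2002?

18 March 2002

March 2002 starts on a Friday; its first Monday is the 4th, so the 3rd Monday is the 18th — 18 March 2002.
18 March 2002 is after 16 March 2002, so that is the next one.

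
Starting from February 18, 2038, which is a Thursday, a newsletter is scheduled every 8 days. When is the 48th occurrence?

March 1, 2039

The 48th occurrence is 47 intervals after the first: 47 × 8 = 376 days after February 18, 2038.
February has 28 days — 10 days to the end of February leaves 366.
March has 31 days (335 left).
April has 30 days (305 left).
May has 31 days (274 left).
June has 30 days (244 left).
July has 31 days (213 left).
August has 31 days (182 left).
September has 30 days (152 left).
October has 31 days (121 left).
November has 30 days (91 left).
December has 31 days (60 left).
January has 31 days (29 left).
February has 28 days (1 left).
1 day into March → March 1, 2039.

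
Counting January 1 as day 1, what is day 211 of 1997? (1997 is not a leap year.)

Jan has 31 days (211 − 31 = 180 remain).
Feb has 28 days (180 − 28 = 152 remain).
Mar has 31 days (152 − 31 = 121 remain).
Apr has 30 days (121 − 30 = 91 remain).
May has 31 days (91 − 31 = 60 remain).
Jun has 30 days (60 − 30 = 30 remain).
30 into Jul → Jul 30.

Jul 30, 1997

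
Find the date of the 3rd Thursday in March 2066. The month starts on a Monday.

March 18, 2066

March 2066 begins on a Monday, so the first Thursday is March 4 (3 days later).
The 3rd Thursday is 2 weeks later: 4 + 14 = 18.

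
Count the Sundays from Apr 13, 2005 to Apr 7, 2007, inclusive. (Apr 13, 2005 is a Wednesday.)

Apr 13, 2005 is a Wednesday; the first Sunday on or after it is Apr 17, 2005 (4 days later).
From Apr 17, 2005 to Apr 7, 2007: 258 + 365 + 97 = 720 days (rest of 2005, 2006, to Apr 7, 2007 in 2007).
720 ÷ 7 = 102 full weeks with remainder 6, so 102 more Sundays after the first → 103.

103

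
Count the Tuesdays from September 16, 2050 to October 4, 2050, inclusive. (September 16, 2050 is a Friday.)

3

September 16, 2050 is a Friday; the first Tuesday on or after it is September 20, 2050 (4 days later).
From September 20, 2050 to October 4, 2050: 10 + 4 = 14 days (rest of September, October).
14 ÷ 7 = 2 full weeks with remainder 0, so 2 more Tuesdays after the first → 3.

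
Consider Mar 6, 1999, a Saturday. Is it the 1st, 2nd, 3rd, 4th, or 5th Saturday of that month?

1st

Day 6 falls in week ⌈6/7⌉ of the month.
Days 1–7 hold the 1st Saturday, 8–14 the 2nd, 15–21 the 3rd, 22–28 the 4th, 29–31 the 5th.
6 is in the range for the 1st.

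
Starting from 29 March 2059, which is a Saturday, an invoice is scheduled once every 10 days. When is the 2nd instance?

8 April 2059

The 2nd occurrence is 1 interval after the first: 1 × 10 = 10 days after 29 March 2059.
March has 31 days — 2 days to the end of March leaves 8.
8 days into April → 8 April 2059.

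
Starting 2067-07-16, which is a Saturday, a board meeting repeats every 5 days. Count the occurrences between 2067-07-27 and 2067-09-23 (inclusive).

11

Occurrences land 5·i days after 2067-07-16 for i = 0, 1, 2, …
2067-07-27 is 11 days after the start; 11 ÷ 5 = 2 remainder 1; since the remainder is 1, round up to i = 3. First occurrence in the window: #4 on 2067-07-31 (3×5 = 15 days in).
2067-09-23 is 69 days after the start; 69 ÷ 5 = 13 remainder 4. Last occurrence in the window: #14 on 2067-09-19.
Occurrences #4 through #14: 11 in total.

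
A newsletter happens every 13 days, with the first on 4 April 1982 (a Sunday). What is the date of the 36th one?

The 36th occurrence is 35 intervals after the first: 35 × 13 = 455 days after 4 April 1982.
April has 30 days — 26 days to the end of April leaves 429.
From end of April to end of 1982 is 245 days (184 left).
January has 31 days (153 left).
February has 28 days (125 left).
March has 31 days (94 left).
April has 30 days (64 left).
May has 31 days (33 left).
June has 30 days (3 left).
3 days into July → 3 July 1983.

3 July 1983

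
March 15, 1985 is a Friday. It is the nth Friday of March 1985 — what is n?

Day 15 falls in week ⌈15/7⌉ of the month.
Days 1–7 hold the 1st Friday, 8–14 the 2nd, 15–21 the 3rd, 22–28 the 4th, 29–31 the 5th.
15 is in the range for the 3rd.

3rd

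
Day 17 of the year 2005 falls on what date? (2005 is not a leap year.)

17 into January → January 17.

17 January 2005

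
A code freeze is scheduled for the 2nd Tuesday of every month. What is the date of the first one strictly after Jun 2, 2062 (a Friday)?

Jun 2062 starts on a Thursday; its first Tuesday is the 6th, so the 2nd Tuesday is the 13th — Jun 13, 2062.
Jun 13, 2062 is after Jun 2, 2062, so that is the next one.

Jun 13, 2062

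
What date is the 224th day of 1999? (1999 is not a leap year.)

1999-08-12

January has 31 days (224 − 31 = 193 remain).
February has 28 days (193 − 28 = 165 remain).
March has 31 days (165 − 31 = 134 remain).
April has 30 days (134 − 30 = 104 remain).
May has 31 days (104 − 31 = 73 remain).
June has 30 days (73 − 30 = 43 remain).
July has 31 days (43 − 31 = 12 remain).
12 into August → August 12.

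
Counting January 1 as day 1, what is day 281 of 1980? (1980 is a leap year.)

Jan has 31 days (281 − 31 = 250 remain).
Feb has 29 days (250 − 29 = 221 remain).
Mar has 31 days (221 − 31 = 190 remain).
Apr has 30 days (190 − 30 = 160 remain).
May has 31 days (160 − 31 = 129 remain).
Jun has 30 days (129 − 30 = 99 remain).
Jul has 31 days (99 − 31 = 68 remain).
Aug has 31 days (68 − 31 = 37 remain).
Sep has 30 days (37 − 30 = 7 remain).
7 into Oct → Oct 7.

Oct 7, 1980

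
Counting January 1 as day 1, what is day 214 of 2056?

Aug 1, 2056

Jan has 31 days (214 − 31 = 183 remain).
Feb has 29 days (183 − 29 = 154 remain).
Mar has 31 days (154 − 31 = 123 remain).
Apr has 30 days (123 − 30 = 93 remain).
May has 31 days (93 − 31 = 62 remain).
Jun has 30 days (62 − 30 = 32 remain).
Jul has 31 days (32 − 31 = 1 remain).
1 into Aug → Aug 1.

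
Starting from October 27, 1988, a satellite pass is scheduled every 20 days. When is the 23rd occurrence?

The 23rd occurrence is 22 intervals after the first: 22 × 20 = 440 days after October 27, 1988.
October has 31 days — 4 days to the end of October leaves 436.
From end of October to end of 1988 is 61 days (375 left).
1989 has 365 days (10 left).
10 days into January → January 10, 1990.

January 10, 1990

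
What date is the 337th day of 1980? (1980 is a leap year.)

1980-12-02

January has 31 days (337 − 31 = 306 remain).
February has 29 days (306 − 29 = 277 remain).
March has 31 days (277 − 31 = 246 remain).
April has 30 days (246 − 30 = 216 remain).
May has 31 days (216 − 31 = 185 remain).
June has 30 days (185 − 30 = 155 remain).
July has 31 days (155 − 31 = 124 remain).
August has 31 days (124 − 31 = 93 remain).
September has 30 days (93 − 30 = 63 remain).
October has 31 days (63 − 31 = 32 remain).
November has 30 days (32 − 30 = 2 remain).
2 into December → December 2.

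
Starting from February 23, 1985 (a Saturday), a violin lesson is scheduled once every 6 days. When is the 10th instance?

The 10th occurrence is 9 intervals after the first: 9 × 6 = 54 days after February 23, 1985.
February has 28 days — 5 days to the end of February leaves 49.
March has 31 days (18 left).
18 days into April → April 18, 1985.

April 18, 1985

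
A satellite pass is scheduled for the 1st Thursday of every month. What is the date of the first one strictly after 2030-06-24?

2030-07-04

June 2030 starts on a Saturday, so its 1st Thursday is 2030-06-06 (5 days in).
That is not after 2030-06-24, so look at July 2030.
July 2030 starts on a Monday, so its 1st Thursday is 2030-07-04 (3 days in).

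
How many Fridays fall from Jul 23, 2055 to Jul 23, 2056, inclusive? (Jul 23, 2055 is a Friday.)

Jul 23, 2055 is a Friday; the first Friday on or after it is Jul 23, 2055.
From Jul 23, 2055 to Jul 23, 2056: 161 + 205 = 366 days (rest of 2055, to Jul 23, 2056 in 2056).
366 ÷ 7 = 52 full weeks with remainder 2, so 52 more Fridays after the first → 53.

53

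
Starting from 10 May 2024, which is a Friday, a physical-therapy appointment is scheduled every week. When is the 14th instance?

The 14th occurrence is 13 intervals after the first: 13 × 7 = 91 days after 10 May 2024.
May has 31 days — 21 days to the end of May leaves 70.
June has 30 days (40 left).
July has 31 days (9 left).
9 days into August → 9 August 2024.

9 August 2024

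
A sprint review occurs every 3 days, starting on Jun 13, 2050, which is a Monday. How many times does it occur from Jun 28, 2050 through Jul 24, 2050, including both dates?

Occurrences land 3·i days after Jun 13, 2050 for i = 0, 1, 2, …
Jun 28, 2050 is 15 days after the start; 15 ÷ 3 = 5 remainder 0. First occurrence in the window: #6 on Jun 28, 2050 (5×3 = 15 days in).
Jul 24, 2050 is 41 days after the start; 41 ÷ 3 = 13 remainder 2. Last occurrence in the window: #14 on Jul 22, 2050.
Occurrences #6 through #14: 9 in total.

9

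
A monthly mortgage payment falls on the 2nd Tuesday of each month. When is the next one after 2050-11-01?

November 2050 starts on a Tuesday; its first Tuesday is the 1st, so the 2nd Tuesday is the 8th — 2050-11-08.
2050-11-08 is after 2050-11-01, so that is the next one.

2050-11-08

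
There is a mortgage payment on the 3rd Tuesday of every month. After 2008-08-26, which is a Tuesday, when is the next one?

2008-09-16

August 2008 starts on a Friday; its first Tuesday is the 5th, so the 3rd Tuesday is the 19th — 2008-08-19.
That is not after 2008-08-26, so look at September 2008.
September 2008 starts on a Monday; its first Tuesday is the 2nd, so the 3rd Tuesday is the 16th — 2008-09-16.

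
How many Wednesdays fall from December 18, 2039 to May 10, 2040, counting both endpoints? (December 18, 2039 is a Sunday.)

December 18, 2039 is a Sunday; the first Wednesday on or after it is December 21, 2039 (3 days later).
From December 21, 2039 to May 10, 2040: 10 + 31 + 29 + 31 + 30 + 10 = 141 days (rest of December, January, February, March, April, May).
141 ÷ 7 = 20 full weeks with remainder 1, so 20 more Wednesdays after the first → 21.

21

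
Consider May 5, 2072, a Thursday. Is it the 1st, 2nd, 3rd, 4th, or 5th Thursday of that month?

1st

Day 5 falls in week ⌈5/7⌉ of the month.
Days 1–7 hold the 1st Thursday, 8–14 the 2nd, 15–21 the 3rd, 22–28 the 4th, 29–31 the 5th.
5 is in the range for the 1st.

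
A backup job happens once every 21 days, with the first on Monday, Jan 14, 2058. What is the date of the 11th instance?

The 11th occurrence is 10 intervals after the first: 10 × 21 = 210 days after Jan 14, 2058.
Jan has 31 days — 17 days to the end of Jan leaves 193.
Feb has 28 days (165 left).
Mar has 31 days (134 left).
Apr has 30 days (104 left).
May has 31 days (73 left).
Jun has 30 days (43 left).
Jul has 31 days (12 left).
12 days into Aug → Aug 12, 2058.

Aug 12, 2058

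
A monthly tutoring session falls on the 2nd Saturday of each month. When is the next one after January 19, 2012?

January 2012 starts on a Sunday; its first Saturday is the 7th, so the 2nd Saturday is the 14th — January 14, 2012.
That is not after January 19, 2012, so look at February 2012.
February 2012 starts on a Wednesday; its first Saturday is the 4th, so the 2nd Saturday is the 11th — February 11, 2012.

February 11, 2012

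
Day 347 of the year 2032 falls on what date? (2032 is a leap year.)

January has 31 days (347 − 31 = 316 remain).
February has 29 days (316 − 29 = 287 remain).
March has 31 days (287 − 31 = 256 remain).
April has 30 days (256 − 30 = 226 remain).
May has 31 days (226 − 31 = 195 remain).
June has 30 days (195 − 30 = 165 remain).
July has 31 days (165 − 31 = 134 remain).
August has 31 days (134 − 31 = 103 remain).
September has 30 days (103 − 30 = 73 remain).
October has 31 days (73 − 31 = 42 remain).
November has 30 days (42 − 30 = 12 remain).
12 into December → December 12.

12 December 2032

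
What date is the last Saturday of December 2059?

27 December 2059

The first Saturday of December 2059 is December 6.
December 2059 has 31 days. Adding weeks: 6, 13, 20, 27 — the last one ≤ 31 is the 27th.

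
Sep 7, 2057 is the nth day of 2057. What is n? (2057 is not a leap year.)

Days in months before Sep: 31 + 28 + 31 + 30 + 31 + 30 + 31 + 31 = 243.
Plus 7 days into Sep → day 250.

250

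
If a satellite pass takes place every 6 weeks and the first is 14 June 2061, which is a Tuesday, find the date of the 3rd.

The 3rd occurrence is 2 intervals after the first: 2 × 42 = 84 days after 14 June 2061.
June has 30 days — 16 days to the end of June leaves 68.
July has 31 days (37 left).
August has 31 days (6 left).
6 days into September → 6 September 2061.

6 September 2061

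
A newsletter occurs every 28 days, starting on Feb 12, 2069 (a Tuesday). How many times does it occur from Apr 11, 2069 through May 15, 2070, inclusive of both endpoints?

14

Occurrences land 28·i days after Feb 12, 2069 for i = 0, 1, 2, …
Apr 11, 2069 is 58 days after the start; 58 ÷ 28 = 2 remainder 2; since the remainder is 2, round up to i = 3. First occurrence in the window: #4 on May 7, 2069 (3×28 = 84 days in).
May 15, 2070 is 457 days after the start; 457 ÷ 28 = 16 remainder 9. Last occurrence in the window: #17 on May 6, 2070.
Occurrences #4 through #17: 14 in total.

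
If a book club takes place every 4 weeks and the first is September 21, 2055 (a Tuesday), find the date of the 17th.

December 12, 2056

The 17th occurrence is 16 intervals after the first: 16 × 28 = 448 days after September 21, 2055.
September has 30 days — 9 days to the end of September leaves 439.
From end of September to end of 2055 is 92 days (347 left).
January has 31 days (316 left).
February has 29 days (287 left).
March has 31 days (256 left).
April has 30 days (226 left).
May has 31 days (195 left).
June has 30 days (165 left).
July has 31 days (134 left).
August has 31 days (103 left).
September has 30 days (73 left).
October has 31 days (42 left).
November has 30 days (12 left).
12 days into December → December 12, 2056.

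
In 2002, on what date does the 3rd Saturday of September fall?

September 2002 begins on a Sunday, so the first Saturday is September 7 (6 days later).
The 3rd Saturday is 2 weeks later: 7 + 14 = 21.

September 21, 2002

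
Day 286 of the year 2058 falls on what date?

13 October 2058

January has 31 days (286 − 31 = 255 remain).
February has 28 days (255 − 28 = 227 remain).
March has 31 days (227 − 31 = 196 remain).
April has 30 days (196 − 30 = 166 remain).
May has 31 days (166 − 31 = 135 remain).
June has 30 days (135 − 30 = 105 remain).
July has 31 days (105 − 31 = 74 remain).
August has 31 days (74 − 31 = 43 remain).
September has 30 days (43 − 30 = 13 remain).
13 into October → October 13.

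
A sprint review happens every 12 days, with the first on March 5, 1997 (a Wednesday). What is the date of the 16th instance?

The 16th occurrence is 15 intervals after the first: 15 × 12 = 180 days after March 5, 1997.
March has 31 days — 26 days to the end of March leaves 154.
April has 30 days (124 left).
May has 31 days (93 left).
June has 30 days (63 left).
July has 31 days (32 left).
August has 31 days (1 left).
1 day into September → September 1, 1997.

September 1, 1997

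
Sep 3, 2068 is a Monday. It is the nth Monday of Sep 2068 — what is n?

1st

Day 3 falls in week ⌈3/7⌉ of the month.
Days 1–7 hold the 1st Monday, 8–14 the 2nd, 15–21 the 3rd, 22–28 the 4th, 29–31 the 5th.
3 is in the range for the 1st.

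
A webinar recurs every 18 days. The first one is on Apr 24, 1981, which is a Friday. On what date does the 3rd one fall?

The 3rd occurrence is 2 intervals after the first: 2 × 18 = 36 days after Apr 24, 1981.
Apr has 30 days — 6 days to the end of Apr leaves 30.
30 days into May → May 30, 1981.

May 30, 1981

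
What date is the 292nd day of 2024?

January has 31 days (292 − 31 = 261 remain).
February has 29 days (261 − 29 = 232 remain).
March has 31 days (232 − 31 = 201 remain).
April has 30 days (201 − 30 = 171 remain).
May has 31 days (171 − 31 = 140 remain).
June has 30 days (140 − 30 = 110 remain).
July has 31 days (110 − 31 = 79 remain).
August has 31 days (79 − 31 = 48 remain).
September has 30 days (48 − 30 = 18 remain).
18 into October → October 18.

October 18, 2024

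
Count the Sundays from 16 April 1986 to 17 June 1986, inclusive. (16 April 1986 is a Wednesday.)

16 April 1986 is a Wednesday; the first Sunday on or after it is 20 April 1986 (4 days later).
From 20 April 1986 to 17 June 1986: 10 + 31 + 17 = 58 days (rest of April, May, June).
58 ÷ 7 = 8 full weeks with remainder 2, so 8 more Sundays after the first → 9.

9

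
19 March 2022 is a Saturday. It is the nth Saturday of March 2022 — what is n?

3rd

Day 19 falls in week ⌈19/7⌉ of the month.
Days 1–7 hold the 1st Saturday, 8–14 the 2nd, 15–21 the 3rd, 22–28 the 4th, 29–31 the 5th.
19 is in the range for the 3rd.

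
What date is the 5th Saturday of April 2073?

2073-04-29

The first Saturday of April 2073 is April 1.
The 5th Saturday is 4 weeks later: 1 + 28 = 29.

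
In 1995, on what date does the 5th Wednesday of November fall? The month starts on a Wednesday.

November 1995 begins on a Wednesday, so the first Wednesday is November 1.
The 5th Wednesday is 4 weeks later: 1 + 28 = 29.

November 29, 1995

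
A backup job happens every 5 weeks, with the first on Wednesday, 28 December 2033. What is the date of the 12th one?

17 January 2035

The 12th occurrence is 11 intervals after the first: 11 × 35 = 385 days after 28 December 2033.
December has 31 days — 3 days to the end of December leaves 382.
January has 31 days (351 left).
February has 28 days (323 left).
March has 31 days (292 left).
April has 30 days (262 left).
May has 31 days (231 left).
June has 30 days (201 left).
July has 31 days (170 left).
August has 31 days (139 left).
September has 30 days (109 left).
October has 31 days (78 left).
November has 30 days (48 left).
December has 31 days (17 left).
17 days into January → 17 January 2035.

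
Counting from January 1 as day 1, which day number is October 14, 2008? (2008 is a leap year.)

Days in months before October: 31 + 29 + 31 + 30 + 31 + 30 + 31 + 31 + 30 = 274.
Plus 14 days into October → day 288.

288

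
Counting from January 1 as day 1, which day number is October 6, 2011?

Days in months before October: 31 + 28 + 31 + 30 + 31 + 30 + 31 + 31 + 30 = 273.
Plus 6 days into October → day 279.

279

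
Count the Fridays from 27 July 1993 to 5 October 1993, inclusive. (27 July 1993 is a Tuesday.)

27 July 1993 is a Tuesday; the first Friday on or after it is 30 July 1993 (3 days later).
From 30 July 1993 to 5 October 1993: 1 + 31 + 30 + 5 = 67 days (rest of July, August, September, October).
67 ÷ 7 = 9 full weeks with remainder 4, so 9 more Fridays after the first → 10.

10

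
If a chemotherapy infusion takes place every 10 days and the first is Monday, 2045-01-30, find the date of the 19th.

The 19th occurrence is 18 intervals after the first: 18 × 10 = 180 days after 2045-01-30.
January has 31 days — 1 day to the end of January leaves 179.
February has 28 days (151 left).
March has 31 days (120 left).
April has 30 days (90 left).
May has 31 days (59 left).
June has 30 days (29 left).
29 days into July → 2045-07-29.

2045-07-29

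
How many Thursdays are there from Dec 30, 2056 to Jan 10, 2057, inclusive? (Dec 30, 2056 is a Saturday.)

1

Dec 30, 2056 is a Saturday; the first Thursday on or after it is Jan 4, 2057 (5 days later).
From Jan 4, 2057 to Jan 10, 2057 is 10 − 4 = 6 days.
6 ÷ 7 = 0 full weeks with remainder 6, so 0 more Thursdays after the first → 1.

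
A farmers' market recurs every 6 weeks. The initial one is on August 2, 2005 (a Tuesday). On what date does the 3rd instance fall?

The 3rd occurrence is 2 intervals after the first: 2 × 42 = 84 days after August 2, 2005.
August has 31 days — 29 days to the end of August leaves 55.
September has 30 days (25 left).
25 days into October → October 25, 2005.

October 25, 2005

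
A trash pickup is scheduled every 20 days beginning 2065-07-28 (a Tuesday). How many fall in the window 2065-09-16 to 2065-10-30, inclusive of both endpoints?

2

Occurrences land 20·i days after 2065-07-28 for i = 0, 1, 2, …
2065-09-16 is 50 days after the start; 50 ÷ 20 = 2 remainder 10; since the remainder is 10, round up to i = 3. First occurrence in the window: #4 on 2065-09-26 (3×20 = 60 days in).
2065-10-30 is 94 days after the start; 94 ÷ 20 = 4 remainder 14. Last occurrence in the window: #5 on 2065-10-16.
Occurrences #4 through #5: 2 in total.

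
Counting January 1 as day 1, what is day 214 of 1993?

August 2, 1993

January has 31 days (214 − 31 = 183 remain).
February has 28 days (183 − 28 = 155 remain).
March has 31 days (155 − 31 = 124 remain).
April has 30 days (124 − 30 = 94 remain).
May has 31 days (94 − 31 = 63 remain).
June has 30 days (63 − 30 = 33 remain).
July has 31 days (33 − 31 = 2 remain).
2 into August → August 2.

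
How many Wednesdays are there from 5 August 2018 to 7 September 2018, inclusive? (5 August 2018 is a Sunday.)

5

5 August 2018 is a Sunday; the first Wednesday on or after it is 8 August 2018 (3 days later).
From 8 August 2018 to 7 September 2018: 23 + 7 = 30 days (rest of August, September).
30 ÷ 7 = 4 full weeks with remainder 2, so 4 more Wednesdays after the first → 5.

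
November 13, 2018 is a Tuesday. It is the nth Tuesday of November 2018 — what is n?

2nd

Day 13 falls in week ⌈13/7⌉ of the month.
Days 1–7 hold the 1st Tuesday, 8–14 the 2nd, 15–21 the 3rd, 22–28 the 4th, 29–31 the 5th.
13 is in the range for the 2nd.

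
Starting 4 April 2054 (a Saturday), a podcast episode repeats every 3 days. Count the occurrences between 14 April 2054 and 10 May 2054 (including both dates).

9

Occurrences land 3·i days after 4 April 2054 for i = 0, 1, 2, …
14 April 2054 is 10 days after the start; 10 ÷ 3 = 3 remainder 1; since the remainder is 1, round up to i = 4. First occurrence in the window: #5 on 16 April 2054 (4×3 = 12 days in).
10 May 2054 is 36 days after the start; 36 ÷ 3 = 12 remainder 0. Last occurrence in the window: #13 on 10 May 2054.
Occurrences #5 through #13: 9 in total.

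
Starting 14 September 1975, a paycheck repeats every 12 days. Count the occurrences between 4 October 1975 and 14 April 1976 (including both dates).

16

Occurrences land 12·i days after 14 September 1975 for i = 0, 1, 2, …
4 October 1975 is 20 days after the start; 20 ÷ 12 = 1 remainder 8; since the remainder is 8, round up to i = 2. First occurrence in the window: #3 on 8 October 1975 (2×12 = 24 days in).
14 April 1976 is 213 days after the start; 213 ÷ 12 = 17 remainder 9. Last occurrence in the window: #18 on 5 April 1976.
Occurrences #3 through #18: 16 in total.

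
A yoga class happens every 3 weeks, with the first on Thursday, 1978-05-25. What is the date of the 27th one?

1979-11-22

The 27th occurrence is 26 intervals after the first: 26 × 21 = 546 days after 1978-05-25.
May has 31 days — 6 days to the end of May leaves 540.
From end of May to end of 1978 is 214 days (326 left).
January has 31 days (295 left).
February has 28 days (267 left).
March has 31 days (236 left).
April has 30 days (206 left).
May has 31 days (175 left).
June has 30 days (145 left).
July has 31 days (114 left).
August has 31 days (83 left).
September has 30 days (53 left).
October has 31 days (22 left).
22 days into November → 1979-11-22.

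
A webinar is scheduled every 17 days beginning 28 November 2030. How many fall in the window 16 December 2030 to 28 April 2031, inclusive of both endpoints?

7

Occurrences land 17·i days after 28 November 2030 for i = 0, 1, 2, …
16 December 2030 is 18 days after the start; 18 ÷ 17 = 1 remainder 1; since the remainder is 1, round up to i = 2. First occurrence in the window: #3 on 1 January 2031 (2×17 = 34 days in).
28 April 2031 is 151 days after the start; 151 ÷ 17 = 8 remainder 15. Last occurrence in the window: #9 on 13 April 2031.
Occurrences #3 through #9: 7 in total.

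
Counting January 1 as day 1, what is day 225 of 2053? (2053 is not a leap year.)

13 August 2053

January has 31 days (225 − 31 = 194 remain).
February has 28 days (194 − 28 = 166 remain).
March has 31 days (166 − 31 = 135 remain).
April has 30 days (135 − 30 = 105 remain).
May has 31 days (105 − 31 = 74 remain).
June has 30 days (74 − 30 = 44 remain).
July has 31 days (44 − 31 = 13 remain).
13 into August → August 13.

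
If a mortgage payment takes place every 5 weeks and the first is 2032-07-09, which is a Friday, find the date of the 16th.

The 16th occurrence is 15 intervals after the first: 15 × 35 = 525 days after 2032-07-09.
July has 31 days — 22 days to the end of July leaves 503.
From end of July to end of 2032 is 153 days (350 left).
January has 31 days (319 left).
February has 28 days (291 left).
March has 31 days (260 left).
April has 30 days (230 left).
May has 31 days (199 left).
June has 30 days (169 left).
July has 31 days (138 left).
August has 31 days (107 left).
September has 30 days (77 left).
October has 31 days (46 left).
November has 30 days (16 left).
16 days into December → 2033-12-16.

2033-12-16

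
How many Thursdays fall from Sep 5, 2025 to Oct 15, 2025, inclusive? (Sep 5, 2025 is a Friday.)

Sep 5, 2025 is a Friday; the first Thursday on or after it is Sep 11, 2025 (6 days later).
From Sep 11, 2025 to Oct 15, 2025: 19 + 15 = 34 days (rest of Sep, Oct).
34 ÷ 7 = 4 full weeks with remainder 6, so 4 more Thursdays after the first → 5.

5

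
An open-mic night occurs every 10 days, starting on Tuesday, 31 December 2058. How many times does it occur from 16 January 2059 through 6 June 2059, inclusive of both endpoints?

14

Occurrences land 10·i days after 31 December 2058 for i = 0, 1, 2, …
16 January 2059 is 16 days after the start; 16 ÷ 10 = 1 remainder 6; since the remainder is 6, round up to i = 2. First occurrence in the window: #3 on 20 January 2059 (2×10 = 20 days in).
6 June 2059 is 157 days after the start; 157 ÷ 10 = 15 remainder 7. Last occurrence in the window: #16 on 30 May 2059.
Occurrences #3 through #16: 14 in total.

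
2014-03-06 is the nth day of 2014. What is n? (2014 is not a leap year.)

Days in months before March: 31 + 28 = 59.
Plus 6 days into March → day 65.

65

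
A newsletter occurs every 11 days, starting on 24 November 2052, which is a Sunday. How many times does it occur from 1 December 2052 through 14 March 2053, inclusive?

10

Occurrences land 11·i days after 24 November 2052 for i = 0, 1, 2, …
1 December 2052 is 7 days after the start; 7 ÷ 11 = 0 remainder 7; since the remainder is 7, round up to i = 1. First occurrence in the window: #2 on 5 December 2052 (1×11 = 11 days in).
14 March 2053 is 110 days after the start; 110 ÷ 11 = 10 remainder 0. Last occurrence in the window: #11 on 14 March 2053.
Occurrences #2 through #11: 10 in total.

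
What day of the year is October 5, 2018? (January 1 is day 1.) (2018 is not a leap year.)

Days in months before October: 31 + 28 + 31 + 30 + 31 + 30 + 31 + 31 + 30 = 273.
Plus 5 days into October → day 278.

278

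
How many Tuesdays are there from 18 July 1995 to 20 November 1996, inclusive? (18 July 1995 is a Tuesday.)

18 July 1995 is a Tuesday; the first Tuesday on or after it is 18 July 1995.
From 18 July 1995 to 20 November 1996: 166 + 325 = 491 days (rest of 1995, to 20 November 1996 in 1996).
491 ÷ 7 = 70 full weeks with remainder 1, so 70 more Tuesdays after the first → 71.

71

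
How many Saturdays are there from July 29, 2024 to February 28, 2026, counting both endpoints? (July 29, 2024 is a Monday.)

83

July 29, 2024 is a Monday; the first Saturday on or after it is August 3, 2024 (5 days later).
From August 3, 2024 to February 28, 2026: 150 + 365 + 59 = 574 days (rest of 2024, 2025, to February 28, 2026 in 2026).
574 ÷ 7 = 82 full weeks with remainder 0, so 82 more Saturdays after the first → 83.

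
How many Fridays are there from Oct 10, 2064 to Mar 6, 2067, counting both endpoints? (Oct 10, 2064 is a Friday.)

Oct 10, 2064 is a Friday; the first Friday on or after it is Oct 10, 2064.
From Oct 10, 2064 to Mar 6, 2067: 82 + 365 + 365 + 65 = 877 days (rest of 2064, 2065, 2066, to Mar 6, 2067 in 2067).
877 ÷ 7 = 125 full weeks with remainder 2, so 125 more Fridays after the first → 126.

126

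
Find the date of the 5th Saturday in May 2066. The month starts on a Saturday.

29 May 2066

May 2066 begins on a Saturday, so the first Saturday is May 1.
The 5th Saturday is 4 weeks later: 1 + 28 = 29.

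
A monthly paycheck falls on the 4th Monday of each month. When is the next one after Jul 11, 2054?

Jul 2054 starts on a Wednesday; its first Monday is the 6th, so the 4th Monday is the 27th — Jul 27, 2054.
Jul 27, 2054 is after Jul 11, 2054, so that is the next one.

Jul 27, 2054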